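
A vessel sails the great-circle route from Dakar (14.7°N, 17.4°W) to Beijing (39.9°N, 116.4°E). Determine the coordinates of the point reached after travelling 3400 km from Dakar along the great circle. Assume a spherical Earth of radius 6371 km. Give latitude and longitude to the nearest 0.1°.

The haversine formula gives a central angle δ ≈ 1.929 rad (110.5°) between the endpoints. The total great-circle distance is δ·R ≈ 1.929 × 6371 ≈ 12291 km, so the target fraction is f = 3400/12291 ≈ 0.277.
Interpolate at f ≈ 0.277 with slerp weights a = sin((1−f)δ)/sin δ ≈ 1.052, b = sin(fδ)/sin δ ≈ 0.543.
p = a·p₁ + b·p₂ ≈ (0.785, 0.069, 0.615); φ = arcsin(p_z) ≈ 37.97°, λ = atan2(p_y, p_x) ≈ 5.03°.

≈ (38.0°N, 5.0°E)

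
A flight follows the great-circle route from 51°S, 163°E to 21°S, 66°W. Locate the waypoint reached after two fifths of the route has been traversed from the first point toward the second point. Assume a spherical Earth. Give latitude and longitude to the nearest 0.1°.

≈ 62.2°S, 126.0°W

The haversine formula gives a central angle δ ≈ 1.678 rad (96.1°) between the endpoints.
Interpolate at f = 2/5 with slerp weights a = sin((1−f)δ)/sin δ ≈ 0.850, b = sin(fδ)/sin δ ≈ 0.625.
p = a·p₁ + b·p₂ ≈ (-0.274, -0.377, -0.885); φ = arcsin(p_z) ≈ -62.22°, λ = atan2(p_y, p_x) ≈ -126.01°.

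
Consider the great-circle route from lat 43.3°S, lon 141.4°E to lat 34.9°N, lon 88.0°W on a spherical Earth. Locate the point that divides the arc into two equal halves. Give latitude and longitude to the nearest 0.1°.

From cos δ = sin φ₁ sin φ₂ + cos φ₁ cos φ₂ cos Δλ, the central angle is δ ≈ 2.467 rad (141.3°).
Interpolate at f = 1/2 with slerp weights a = sin((1−f)δ)/sin δ ≈ 1.510, b = sin(fδ)/sin δ ≈ 1.510.
p = a·p₁ + b·p₂ ≈ (-0.816, -0.552, -0.172); φ = arcsin(p_z) ≈ -9.89°, λ = atan2(p_y, p_x) ≈ -145.91°.

≈ lat 9.9°S, lon 145.9°W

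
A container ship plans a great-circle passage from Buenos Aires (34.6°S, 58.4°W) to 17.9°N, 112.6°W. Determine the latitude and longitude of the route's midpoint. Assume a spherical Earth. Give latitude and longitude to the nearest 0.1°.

≈ 9.4°S, 87.6°W

Convert each endpoint to a unit vector on the sphere (x = cos φ cos λ, y = cos φ sin λ, z = sin φ).
The central angle between the endpoints is δ = arccos(p₁·p₂) ≈ 1.283 rad (73.5°).
Interpolate at f = 1/2 with slerp weights a = sin((1−f)δ)/sin δ ≈ 0.624, b = sin(fδ)/sin δ ≈ 0.624.
p = a·p₁ + b·p₂ ≈ (0.041, -0.986, -0.163); φ = arcsin(p_z) ≈ -9.36°, λ = atan2(p_y, p_x) ≈ -87.62°.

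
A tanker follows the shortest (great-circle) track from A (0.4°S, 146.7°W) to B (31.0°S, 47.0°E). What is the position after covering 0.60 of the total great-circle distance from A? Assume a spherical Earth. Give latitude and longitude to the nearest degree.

Write both endpoints as unit vectors p₁, p₂ with components (cos φ cos λ, cos φ sin λ, sin φ).
The central angle between the endpoints is δ = arccos(p₁·p₂) ≈ 2.548 rad (146.0°).
Interpolate at f = 0.60 with slerp weights a = sin((1−f)δ)/sin δ ≈ 1.524, b = sin(fδ)/sin δ ≈ 1.787.
p = a·p₁ + b·p₂ ≈ (-0.229, 0.284, -0.931); φ = arcsin(p_z) ≈ -68.62°, λ = atan2(p_y, p_x) ≈ 128.85°.

≈ (69°S, 129°E)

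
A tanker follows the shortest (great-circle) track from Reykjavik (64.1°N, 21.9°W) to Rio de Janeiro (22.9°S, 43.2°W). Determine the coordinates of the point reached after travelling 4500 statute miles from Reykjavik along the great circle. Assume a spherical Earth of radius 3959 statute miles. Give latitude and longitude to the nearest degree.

≈ 0°N, 40°W

Write both endpoints as unit vectors p₁, p₂ with components (cos φ cos λ, cos φ sin λ, sin φ).
The central angle between the endpoints is δ = arccos(p₁·p₂) ≈ 1.546 rad (88.6°). The total great-circle distance is δ·R ≈ 1.546 × 3959 ≈ 6120 mi, so the target fraction is f = 4500/6120 ≈ 0.735.
Interpolate at f ≈ 0.735 with slerp weights a = sin((1−f)δ)/sin δ ≈ 0.398, b = sin(fδ)/sin δ ≈ 0.908.
p = a·p₁ + b·p₂ ≈ (0.771, -0.637, 0.005); φ = arcsin(p_z) ≈ 0.28°, λ = atan2(p_y, p_x) ≈ -39.58°.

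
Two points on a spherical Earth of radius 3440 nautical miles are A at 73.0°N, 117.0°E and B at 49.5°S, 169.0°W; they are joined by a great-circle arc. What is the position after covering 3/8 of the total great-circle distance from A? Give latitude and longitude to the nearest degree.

Convert each endpoint to a unit vector on the sphere (x = cos φ cos λ, y = cos φ sin λ, z = sin φ).
The central angle between the endpoints is δ = arccos(p₁·p₂) ≈ 2.312 rad (132.4°).
Interpolate at f = 3/8 with slerp weights a = sin((1−f)δ)/sin δ ≈ 1.344, b = sin(fδ)/sin δ ≈ 1.033.
p = a·p₁ + b·p₂ ≈ (-0.837, 0.222, 0.500); φ = arcsin(p_z) ≈ 30.01°, λ = atan2(p_y, p_x) ≈ 165.13°.

≈ 30°N, 165°E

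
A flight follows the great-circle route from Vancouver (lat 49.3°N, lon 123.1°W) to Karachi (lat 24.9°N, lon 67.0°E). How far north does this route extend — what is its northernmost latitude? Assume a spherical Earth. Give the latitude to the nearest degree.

The great circle lies in the plane with unit normal n̂ = (p₁ × p₂)/|p₁ × p₂|.
Here n̂_z ≈ -0.108; the vertex latitude is φ_max = arccos|n̂_z| ≈ 83.8°.
Check via Clairaut: cos φ_max = |cos φ₁| · sin C = cos(49.3°)·sin(9.5°) ≈ 0.108, again giving ≈ 83.8°.

≈ 84°N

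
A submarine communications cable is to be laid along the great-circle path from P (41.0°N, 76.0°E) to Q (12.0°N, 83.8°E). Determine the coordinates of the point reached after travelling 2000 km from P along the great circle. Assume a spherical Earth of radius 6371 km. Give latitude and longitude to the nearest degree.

Convert each endpoint to a unit vector on the sphere (x = cos φ cos λ, y = cos φ sin λ, z = sin φ).
The central angle between the endpoints is δ = arccos(p₁·p₂) ≈ 0.520 rad (29.8°). The total great-circle distance is δ·R ≈ 0.520 × 6371 ≈ 3313 km, so the target fraction is f = 2000/3313 ≈ 0.604.
Interpolate at f ≈ 0.604 with slerp weights a = sin((1−f)δ)/sin δ ≈ 0.412, b = sin(fδ)/sin δ ≈ 0.621.
p = a·p₁ + b·p₂ ≈ (0.141, 0.906, 0.399); φ = arcsin(p_z) ≈ 23.54°, λ = atan2(p_y, p_x) ≈ 81.16°.

≈ (24°N, 81°E)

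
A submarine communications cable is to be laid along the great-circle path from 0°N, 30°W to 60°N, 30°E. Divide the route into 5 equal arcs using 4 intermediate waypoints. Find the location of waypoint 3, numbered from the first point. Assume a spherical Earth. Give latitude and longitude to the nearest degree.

From cos δ = sin φ₁ sin φ₂ + cos φ₁ cos φ₂ cos Δλ, the central angle is δ ≈ 1.318 rad (75.5°).
Interpolate at f = 3/5 with slerp weights a = sin((1−f)δ)/sin δ ≈ 0.520, b = sin(fδ)/sin δ ≈ 0.734.
p = a·p₁ + b·p₂ ≈ (0.768, -0.076, 0.636); φ = arcsin(p_z) ≈ 39.49°, λ = atan2(p_y, p_x) ≈ -5.67°.

≈ 39°N, 6°W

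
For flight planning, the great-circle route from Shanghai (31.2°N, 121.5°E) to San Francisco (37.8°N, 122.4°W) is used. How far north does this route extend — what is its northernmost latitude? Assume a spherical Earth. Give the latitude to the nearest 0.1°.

≈ 52.6°N

The great circle lies in the plane with unit normal n̂ = (p₁ × p₂)/|p₁ × p₂|.
Here n̂_z ≈ +0.607; the vertex latitude is φ_max = arccos|n̂_z| ≈ 52.6°.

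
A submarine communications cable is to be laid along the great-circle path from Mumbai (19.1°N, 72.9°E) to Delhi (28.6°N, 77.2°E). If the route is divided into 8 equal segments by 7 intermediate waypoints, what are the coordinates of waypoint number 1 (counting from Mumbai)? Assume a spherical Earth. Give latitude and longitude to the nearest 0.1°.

≈ 20.3°N, 73.4°E

Convert each endpoint to a unit vector on the sphere (x = cos φ cos λ, y = cos φ sin λ, z = sin φ).
The central angle between the endpoints is δ = arccos(p₁·p₂) ≈ 0.179 rad (10.3°).
Interpolate at f = 1/8 with slerp weights a = sin((1−f)δ)/sin δ ≈ 0.876, b = sin(fδ)/sin δ ≈ 0.126.
p = a·p₁ + b·p₂ ≈ (0.268, 0.899, 0.347); φ = arcsin(p_z) ≈ 20.29°, λ = atan2(p_y, p_x) ≈ 73.41°.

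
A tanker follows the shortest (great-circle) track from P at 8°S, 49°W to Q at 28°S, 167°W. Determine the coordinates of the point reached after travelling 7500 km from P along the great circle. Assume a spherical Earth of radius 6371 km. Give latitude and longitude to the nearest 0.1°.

Convert each endpoint to a unit vector on the sphere (x = cos φ cos λ, y = cos φ sin λ, z = sin φ).
The central angle between the endpoints is δ = arccos(p₁·p₂) ≈ 1.923 rad (110.2°). The total great-circle distance is δ·R ≈ 1.923 × 6371 ≈ 12253 km, so the target fraction is f = 7500/12253 ≈ 0.612.
Interpolate at f ≈ 0.612 with slerp weights a = sin((1−f)δ)/sin δ ≈ 0.723, b = sin(fδ)/sin δ ≈ 0.984.
p = a·p₁ + b·p₂ ≈ (-0.377, -0.736, -0.563); φ = arcsin(p_z) ≈ -34.24°, λ = atan2(p_y, p_x) ≈ -117.11°.

≈ 34.2°S, 117.1°W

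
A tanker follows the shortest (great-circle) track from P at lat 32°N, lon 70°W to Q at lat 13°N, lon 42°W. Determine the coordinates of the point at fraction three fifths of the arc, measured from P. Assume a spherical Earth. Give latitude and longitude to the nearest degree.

≈ lat 21°N, lon 52°W

Write both endpoints as unit vectors p₁, p₂ with components (cos φ cos λ, cos φ sin λ, sin φ).
The central angle between the endpoints is δ = arccos(p₁·p₂) ≈ 0.557 rad (31.9°).
Interpolate at f = 3/5 with slerp weights a = sin((1−f)δ)/sin δ ≈ 0.418, b = sin(fδ)/sin δ ≈ 0.620.
p = a·p₁ + b·p₂ ≈ (0.571, -0.738, 0.361); φ = arcsin(p_z) ≈ 21.17°, λ = atan2(p_y, p_x) ≈ -52.28°.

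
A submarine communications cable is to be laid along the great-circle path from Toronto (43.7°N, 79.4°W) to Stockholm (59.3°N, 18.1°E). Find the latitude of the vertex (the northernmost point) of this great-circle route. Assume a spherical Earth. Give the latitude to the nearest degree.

≈ 64°N

The great circle lies in the plane with unit normal n̂ = (p₁ × p₂)/|p₁ × p₂|.
Here n̂_z ≈ +0.437; the vertex latitude is φ_max = arccos|n̂_z| ≈ 64.1°.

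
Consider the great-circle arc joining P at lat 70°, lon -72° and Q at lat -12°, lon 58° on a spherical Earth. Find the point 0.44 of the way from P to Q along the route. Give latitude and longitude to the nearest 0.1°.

≈ lat 48.6°, lon 35.0°

Write both endpoints as unit vectors p₁, p₂ with components (cos φ cos λ, cos φ sin λ, sin φ).
The central angle between the endpoints is δ = arccos(p₁·p₂) ≈ 1.994 rad (114.2°).
Interpolate at f = 0.44 with slerp weights a = sin((1−f)δ)/sin δ ≈ 0.985, b = sin(fδ)/sin δ ≈ 0.843.
p = a·p₁ + b·p₂ ≈ (0.541, 0.379, 0.751); φ = arcsin(p_z) ≈ 48.64°, λ = atan2(p_y, p_x) ≈ 35.00°.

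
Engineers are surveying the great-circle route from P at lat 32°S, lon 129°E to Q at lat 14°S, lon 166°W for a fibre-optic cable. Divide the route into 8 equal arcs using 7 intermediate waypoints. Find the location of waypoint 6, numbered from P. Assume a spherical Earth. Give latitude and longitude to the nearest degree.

≈ lat 21°S, lon 180°E

The haversine formula gives a central angle δ ≈ 1.075 rad (61.6°) between the endpoints.
Interpolate at f = 6/8 with slerp weights a = sin((1−f)δ)/sin δ ≈ 0.302, b = sin(fδ)/sin δ ≈ 0.820.
p = a·p₁ + b·p₂ ≈ (-0.934, 0.006, -0.358); φ = arcsin(p_z) ≈ -21.00°, λ = atan2(p_y, p_x) ≈ 179.61°.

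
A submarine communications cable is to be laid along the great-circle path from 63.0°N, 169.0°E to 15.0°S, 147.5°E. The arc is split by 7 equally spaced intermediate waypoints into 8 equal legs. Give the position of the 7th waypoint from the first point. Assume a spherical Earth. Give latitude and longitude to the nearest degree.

Write both endpoints as unit vectors p₁, p₂ with components (cos φ cos λ, cos φ sin λ, sin φ).
The central angle between the endpoints is δ = arccos(p₁·p₂) ≈ 1.392 rad (79.8°).
Interpolate at f = 7/8 with slerp weights a = sin((1−f)δ)/sin δ ≈ 0.176, b = sin(fδ)/sin δ ≈ 0.954.
p = a·p₁ + b·p₂ ≈ (-0.855, 0.510, -0.090); φ = arcsin(p_z) ≈ -5.17°, λ = atan2(p_y, p_x) ≈ 149.18°.

≈ 5°S, 149°E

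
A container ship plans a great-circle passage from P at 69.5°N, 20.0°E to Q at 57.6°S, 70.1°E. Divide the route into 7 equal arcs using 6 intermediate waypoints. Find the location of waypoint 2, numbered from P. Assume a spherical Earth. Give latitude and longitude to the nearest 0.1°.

≈ 34.2°N, 44.2°E

From cos δ = sin φ₁ sin φ₂ + cos φ₁ cos φ₂ cos Δλ, the central angle is δ ≈ 2.306 rad (132.1°).
Interpolate at f = 2/7 with slerp weights a = sin((1−f)δ)/sin δ ≈ 1.344, b = sin(fδ)/sin δ ≈ 0.825.
p = a·p₁ + b·p₂ ≈ (0.593, 0.577, 0.562); φ = arcsin(p_z) ≈ 34.21°, λ = atan2(p_y, p_x) ≈ 44.21°.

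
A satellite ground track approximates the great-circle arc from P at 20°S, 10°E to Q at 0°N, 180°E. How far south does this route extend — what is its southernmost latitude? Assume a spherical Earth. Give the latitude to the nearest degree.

≈ 64°S

The great circle lies in the plane with unit normal n̂ = (p₁ × p₂)/|p₁ × p₂|.
Here n̂_z ≈ +0.431; the vertex latitude is φ_max = arccos|n̂_z| ≈ 64.5°.
Check via Clairaut: cos φ_max = |cos φ₁| · sin C = cos(20.0°)·sin(152.7°) ≈ 0.431, again giving ≈ 64.5°.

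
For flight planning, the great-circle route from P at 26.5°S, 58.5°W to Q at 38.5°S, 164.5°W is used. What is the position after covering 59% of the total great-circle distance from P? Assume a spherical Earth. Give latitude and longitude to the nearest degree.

≈ 47°S, 118°W

Write both endpoints as unit vectors p₁, p₂ with components (cos φ cos λ, cos φ sin λ, sin φ).
The central angle between the endpoints is δ = arccos(p₁·p₂) ≈ 1.486 rad (85.1°).
Interpolate at f = 0.59 with slerp weights a = sin((1−f)δ)/sin δ ≈ 0.574, b = sin(fδ)/sin δ ≈ 0.771.
p = a·p₁ + b·p₂ ≈ (-0.313, -0.600, -0.736); φ = arcsin(p_z) ≈ -47.43°, λ = atan2(p_y, p_x) ≈ -117.58°.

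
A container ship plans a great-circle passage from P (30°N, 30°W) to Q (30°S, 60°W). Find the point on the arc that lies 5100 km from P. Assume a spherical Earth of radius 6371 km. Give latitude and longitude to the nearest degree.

Convert each endpoint to a unit vector on the sphere (x = cos φ cos λ, y = cos φ sin λ, z = sin φ).
The central angle between the endpoints is δ = arccos(p₁·p₂) ≈ 1.160 rad (66.5°). The total great-circle distance is δ·R ≈ 1.160 × 6371 ≈ 7389 km, so the target fraction is f = 5100/7389 ≈ 0.690.
Interpolate at f ≈ 0.690 with slerp weights a = sin((1−f)δ)/sin δ ≈ 0.384, b = sin(fδ)/sin δ ≈ 0.783.
p = a·p₁ + b·p₂ ≈ (0.627, -0.753, -0.200); φ = arcsin(p_z) ≈ -11.52°, λ = atan2(p_y, p_x) ≈ -50.24°.

≈ (12°S, 50°W)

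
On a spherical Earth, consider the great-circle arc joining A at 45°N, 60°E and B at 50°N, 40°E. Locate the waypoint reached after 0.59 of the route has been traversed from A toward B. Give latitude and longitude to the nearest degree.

Write both endpoints as unit vectors p₁, p₂ with components (cos φ cos λ, cos φ sin λ, sin φ).
The central angle between the endpoints is δ = arccos(p₁·p₂) ≈ 0.251 rad (14.4°).
Interpolate at f = 0.59 with slerp weights a = sin((1−f)δ)/sin δ ≈ 0.414, b = sin(fδ)/sin δ ≈ 0.594.
p = a·p₁ + b·p₂ ≈ (0.439, 0.499, 0.748); φ = arcsin(p_z) ≈ 48.38°, λ = atan2(p_y, p_x) ≈ 48.66°.

≈ 48°N, 49°E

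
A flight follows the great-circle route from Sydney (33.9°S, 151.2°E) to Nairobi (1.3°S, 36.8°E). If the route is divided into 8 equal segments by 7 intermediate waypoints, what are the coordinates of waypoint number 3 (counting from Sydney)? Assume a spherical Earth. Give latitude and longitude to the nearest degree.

≈ (34°S, 101°E)

Write both endpoints as unit vectors p₁, p₂ with components (cos φ cos λ, cos φ sin λ, sin φ).
The central angle between the endpoints is δ = arccos(p₁·p₂) ≈ 1.907 rad (109.3°).
Interpolate at f = 3/8 with slerp weights a = sin((1−f)δ)/sin δ ≈ 0.984, b = sin(fδ)/sin δ ≈ 0.695.
p = a·p₁ + b·p₂ ≈ (-0.160, 0.810, -0.565); φ = arcsin(p_z) ≈ -34.39°, λ = atan2(p_y, p_x) ≈ 101.16°.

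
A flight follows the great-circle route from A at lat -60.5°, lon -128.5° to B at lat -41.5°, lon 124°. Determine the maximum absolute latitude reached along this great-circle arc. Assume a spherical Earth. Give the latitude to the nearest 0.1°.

≈ -66.6°

The great circle lies in the plane with unit normal n̂ = (p₁ × p₂)/|p₁ × p₂|.
Here n̂_z ≈ -0.397; the vertex latitude is φ_max = arccos|n̂_z| ≈ 66.6°.
Check via Clairaut: cos φ_max = |cos φ₁| · sin C = cos(60.5°)·sin(126.2°) ≈ 0.397, again giving ≈ 66.6°.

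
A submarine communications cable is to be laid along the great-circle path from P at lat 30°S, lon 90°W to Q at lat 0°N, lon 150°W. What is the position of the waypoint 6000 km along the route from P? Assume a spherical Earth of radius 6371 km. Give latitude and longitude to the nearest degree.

≈ lat 6°S, lon 141°W

The haversine formula gives a central angle δ ≈ 1.123 rad (64.3°) between the endpoints. The total great-circle distance is δ·R ≈ 1.123 × 6371 ≈ 7154 km, so the target fraction is f = 6000/7154 ≈ 0.839.
Interpolate at f ≈ 0.839 with slerp weights a = sin((1−f)δ)/sin δ ≈ 0.200, b = sin(fδ)/sin δ ≈ 0.897.
p = a·p₁ + b·p₂ ≈ (-0.777, -0.622, -0.100); φ = arcsin(p_z) ≈ -5.74°, λ = atan2(p_y, p_x) ≈ -141.33°.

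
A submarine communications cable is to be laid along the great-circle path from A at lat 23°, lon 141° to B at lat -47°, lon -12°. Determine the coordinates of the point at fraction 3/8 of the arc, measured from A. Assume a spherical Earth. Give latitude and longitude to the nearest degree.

Write both endpoints as unit vectors p₁, p₂ with components (cos φ cos λ, cos φ sin λ, sin φ).
The central angle between the endpoints is δ = arccos(p₁·p₂) ≈ 2.578 rad (147.7°).
Interpolate at f = 3/8 with slerp weights a = sin((1−f)δ)/sin δ ≈ 1.869, b = sin(fδ)/sin δ ≈ 1.539.
p = a·p₁ + b·p₂ ≈ (-0.310, 0.864, -0.396); φ = arcsin(p_z) ≈ -23.30°, λ = atan2(p_y, p_x) ≈ 109.74°.

≈ lat -23°, lon 110°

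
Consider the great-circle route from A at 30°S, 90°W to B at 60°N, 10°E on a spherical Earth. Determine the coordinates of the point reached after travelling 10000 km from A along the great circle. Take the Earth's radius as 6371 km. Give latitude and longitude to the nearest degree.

≈ 45°N, 36°W

Convert each endpoint to a unit vector on the sphere (x = cos φ cos λ, y = cos φ sin λ, z = sin φ).
The central angle between the endpoints is δ = arccos(p₁·p₂) ≈ 2.104 rad (120.5°). The total great-circle distance is δ·R ≈ 2.104 × 6371 ≈ 13404 km, so the target fraction is f = 10000/13404 ≈ 0.746.
Interpolate at f ≈ 0.746 with slerp weights a = sin((1−f)δ)/sin δ ≈ 0.591, b = sin(fδ)/sin δ ≈ 1.161.
p = a·p₁ + b·p₂ ≈ (0.572, -0.411, 0.710); φ = arcsin(p_z) ≈ 45.23°, λ = atan2(p_y, p_x) ≈ -35.73°.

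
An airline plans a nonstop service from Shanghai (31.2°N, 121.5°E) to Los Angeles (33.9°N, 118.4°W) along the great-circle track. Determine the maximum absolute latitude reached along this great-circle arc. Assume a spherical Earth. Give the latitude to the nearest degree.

≈ 52°N

The great circle lies in the plane with unit normal n̂ = (p₁ × p₂)/|p₁ × p₂|.
Here n̂_z ≈ +0.616; the vertex latitude is φ_max = arccos|n̂_z| ≈ 52.0°.
Check via Clairaut: cos φ_max = |cos φ₁| · sin C = cos(31.2°)·sin(46.0°) ≈ 0.616, again giving ≈ 52.0°.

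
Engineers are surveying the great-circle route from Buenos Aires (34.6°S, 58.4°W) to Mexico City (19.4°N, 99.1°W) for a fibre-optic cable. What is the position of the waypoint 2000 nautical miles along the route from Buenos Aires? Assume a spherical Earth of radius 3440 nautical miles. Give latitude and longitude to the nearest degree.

≈ 8°S, 80°W

Write both endpoints as unit vectors p₁, p₂ with components (cos φ cos λ, cos φ sin λ, sin φ).
The central angle between the endpoints is δ = arccos(p₁·p₂) ≈ 1.159 rad (66.4°). The total great-circle distance is δ·R ≈ 1.159 × 3440 ≈ 3988 nmi, so the target fraction is f = 2000/3988 ≈ 0.502.
Interpolate at f ≈ 0.502 with slerp weights a = sin((1−f)δ)/sin δ ≈ 0.596, b = sin(fδ)/sin δ ≈ 0.599.
p = a·p₁ + b·p₂ ≈ (0.168, -0.976, -0.139); φ = arcsin(p_z) ≈ -8.01°, λ = atan2(p_y, p_x) ≈ -80.25°.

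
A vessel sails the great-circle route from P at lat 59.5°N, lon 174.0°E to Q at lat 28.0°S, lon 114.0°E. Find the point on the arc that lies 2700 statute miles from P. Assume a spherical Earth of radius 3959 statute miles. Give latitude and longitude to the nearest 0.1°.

Convert each endpoint to a unit vector on the sphere (x = cos φ cos λ, y = cos φ sin λ, z = sin φ).
The central angle between the endpoints is δ = arccos(p₁·p₂) ≈ 1.752 rad (100.4°). The total great-circle distance is δ·R ≈ 1.752 × 3959 ≈ 6937 mi, so the target fraction is f = 2700/6937 ≈ 0.389.
Interpolate at f ≈ 0.389 with slerp weights a = sin((1−f)δ)/sin δ ≈ 0.892, b = sin(fδ)/sin δ ≈ 0.641.
p = a·p₁ + b·p₂ ≈ (-0.680, 0.564, 0.468); φ = arcsin(p_z) ≈ 27.88°, λ = atan2(p_y, p_x) ≈ 140.33°.

≈ lat 27.9°N, lon 140.3°E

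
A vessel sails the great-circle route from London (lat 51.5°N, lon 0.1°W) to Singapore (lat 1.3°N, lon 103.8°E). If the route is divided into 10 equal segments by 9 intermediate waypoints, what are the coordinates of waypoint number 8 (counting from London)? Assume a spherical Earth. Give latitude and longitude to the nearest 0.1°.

Convert each endpoint to a unit vector on the sphere (x = cos φ cos λ, y = cos φ sin λ, z = sin φ).
The central angle between the endpoints is δ = arccos(p₁·p₂) ≈ 1.703 rad (97.6°).
Interpolate at f = 8/10 with slerp weights a = sin((1−f)δ)/sin δ ≈ 0.337, b = sin(fδ)/sin δ ≈ 0.987.
p = a·p₁ + b·p₂ ≈ (-0.026, 0.958, 0.286); φ = arcsin(p_z) ≈ 16.63°, λ = atan2(p_y, p_x) ≈ 91.53°.

≈ lat 16.6°N, lon 91.5°E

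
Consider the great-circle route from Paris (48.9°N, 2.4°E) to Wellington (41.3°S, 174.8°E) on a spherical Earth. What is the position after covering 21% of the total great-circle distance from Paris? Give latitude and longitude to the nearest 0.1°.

Convert each endpoint to a unit vector on the sphere (x = cos φ cos λ, y = cos φ sin λ, z = sin φ).
The central angle between the endpoints is δ = arccos(p₁·p₂) ≈ 2.979 rad (170.7°).
Interpolate at f = 0.21 with slerp weights a = sin((1−f)δ)/sin δ ≈ 4.390, b = sin(fδ)/sin δ ≈ 3.627.
p = a·p₁ + b·p₂ ≈ (0.170, 0.368, 0.914); φ = arcsin(p_z) ≈ 66.10°, λ = atan2(p_y, p_x) ≈ 65.23°.

≈ 66.1°N, 65.2°E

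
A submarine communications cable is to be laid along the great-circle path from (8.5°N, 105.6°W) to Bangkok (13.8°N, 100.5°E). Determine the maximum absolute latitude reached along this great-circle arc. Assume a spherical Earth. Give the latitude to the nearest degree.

The great circle lies in the plane with unit normal n̂ = (p₁ × p₂)/|p₁ × p₂|.
Here n̂_z ≈ -0.752; the vertex latitude is φ_max = arccos|n̂_z| ≈ 41.2°.
Check via Clairaut: cos φ_max = |cos φ₁| · sin C = cos(8.5°)·sin(49.5°) ≈ 0.752, again giving ≈ 41.2°.

≈ 41°N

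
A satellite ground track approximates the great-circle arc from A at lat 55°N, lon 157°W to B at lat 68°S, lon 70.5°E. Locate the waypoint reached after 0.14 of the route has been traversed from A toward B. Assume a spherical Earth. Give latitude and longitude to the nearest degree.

≈ lat 37°N, lon 174°W

Convert each endpoint to a unit vector on the sphere (x = cos φ cos λ, y = cos φ sin λ, z = sin φ).
The central angle between the endpoints is δ = arccos(p₁·p₂) ≈ 2.701 rad (154.8°).
Interpolate at f = 0.14 with slerp weights a = sin((1−f)δ)/sin δ ≈ 1.713, b = sin(fδ)/sin δ ≈ 0.867.
p = a·p₁ + b·p₂ ≈ (-0.796, -0.078, 0.600); φ = arcsin(p_z) ≈ 36.87°, λ = atan2(p_y, p_x) ≈ -174.41°.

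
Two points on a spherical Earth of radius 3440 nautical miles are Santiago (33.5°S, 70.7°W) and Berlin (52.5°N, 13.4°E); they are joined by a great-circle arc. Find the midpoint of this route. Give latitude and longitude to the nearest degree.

The haversine formula gives a central angle δ ≈ 1.967 rad (112.7°) between the endpoints.
Interpolate at f = 1/2 with slerp weights a = sin((1−f)δ)/sin δ ≈ 0.902, b = sin(fδ)/sin δ ≈ 0.902.
p = a·p₁ + b·p₂ ≈ (0.783, -0.583, 0.218); φ = arcsin(p_z) ≈ 12.58°, λ = atan2(p_y, p_x) ≈ -36.66°.

≈ 13°N, 37°W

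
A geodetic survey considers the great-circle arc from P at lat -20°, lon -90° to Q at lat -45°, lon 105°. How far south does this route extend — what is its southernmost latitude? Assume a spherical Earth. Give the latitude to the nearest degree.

≈ -79°

The great circle lies in the plane with unit normal n̂ = (p₁ × p₂)/|p₁ × p₂|.
Here n̂_z ≈ -0.188; the vertex latitude is φ_max = arccos|n̂_z| ≈ 79.2°.
Check via Clairaut: cos φ_max = |cos φ₁| · sin C = cos(20.0°)·sin(168.5°) ≈ 0.188, again giving ≈ 79.2°.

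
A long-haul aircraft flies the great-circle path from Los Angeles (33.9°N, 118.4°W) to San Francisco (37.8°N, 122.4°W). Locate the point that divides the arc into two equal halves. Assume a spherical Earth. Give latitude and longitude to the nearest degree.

≈ 36°N, 120°W

Convert each endpoint to a unit vector on the sphere (x = cos φ cos λ, y = cos φ sin λ, z = sin φ).
The central angle between the endpoints is δ = arccos(p₁·p₂) ≈ 0.088 rad (5.1°).
Interpolate at f = 1/2 with slerp weights a = sin((1−f)δ)/sin δ ≈ 0.500, b = sin(fδ)/sin δ ≈ 0.500.
p = a·p₁ + b·p₂ ≈ (-0.409, -0.699, 0.586); φ = arcsin(p_z) ≈ 35.87°, λ = atan2(p_y, p_x) ≈ -120.35°.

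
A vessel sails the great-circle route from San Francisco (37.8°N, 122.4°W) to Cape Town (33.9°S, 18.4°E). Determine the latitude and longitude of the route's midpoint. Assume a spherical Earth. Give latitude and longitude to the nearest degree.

Convert each endpoint to a unit vector on the sphere (x = cos φ cos λ, y = cos φ sin λ, z = sin φ).
The central angle between the endpoints is δ = arccos(p₁·p₂) ≈ 2.587 rad (148.2°).
Interpolate at f = 1/2 with slerp weights a = sin((1−f)δ)/sin δ ≈ 1.826, b = sin(fδ)/sin δ ≈ 1.826.
p = a·p₁ + b·p₂ ≈ (0.665, -0.740, 0.101); φ = arcsin(p_z) ≈ 5.78°, λ = atan2(p_y, p_x) ≈ -48.05°.

≈ 6°N, 48°W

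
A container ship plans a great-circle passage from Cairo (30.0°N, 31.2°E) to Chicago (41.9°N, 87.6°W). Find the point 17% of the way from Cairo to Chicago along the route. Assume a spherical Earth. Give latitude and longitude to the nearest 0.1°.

Convert each endpoint to a unit vector on the sphere (x = cos φ cos λ, y = cos φ sin λ, z = sin φ).
The central angle between the endpoints is δ = arccos(p₁·p₂) ≈ 1.547 rad (88.7°).
Interpolate at f = 0.17 with slerp weights a = sin((1−f)δ)/sin δ ≈ 0.960, b = sin(fδ)/sin δ ≈ 0.260.
p = a·p₁ + b·p₂ ≈ (0.719, 0.237, 0.653); φ = arcsin(p_z) ≈ 40.80°, λ = atan2(p_y, p_x) ≈ 18.25°.

≈ (40.8°N, 18.2°E)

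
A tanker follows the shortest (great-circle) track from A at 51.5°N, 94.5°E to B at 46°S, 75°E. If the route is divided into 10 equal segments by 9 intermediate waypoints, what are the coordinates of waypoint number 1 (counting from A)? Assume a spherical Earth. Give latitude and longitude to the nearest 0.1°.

≈ 41.8°N, 91.4°E

The haversine formula gives a central angle δ ≈ 1.727 rad (98.9°) between the endpoints.
Interpolate at f = 1/10 with slerp weights a = sin((1−f)δ)/sin δ ≈ 1.012, b = sin(fδ)/sin δ ≈ 0.174.
p = a·p₁ + b·p₂ ≈ (-0.018, 0.745, 0.667); φ = arcsin(p_z) ≈ 41.84°, λ = atan2(p_y, p_x) ≈ 91.40°.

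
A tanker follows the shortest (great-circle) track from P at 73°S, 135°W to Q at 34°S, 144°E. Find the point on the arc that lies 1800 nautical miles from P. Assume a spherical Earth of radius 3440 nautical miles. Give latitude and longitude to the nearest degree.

The haversine formula gives a central angle δ ≈ 0.961 rad (55.1°) between the endpoints. The total great-circle distance is δ·R ≈ 0.961 × 3440 ≈ 3306 nmi, so the target fraction is f = 1800/3306 ≈ 0.544.
Interpolate at f ≈ 0.544 with slerp weights a = sin((1−f)δ)/sin δ ≈ 0.517, b = sin(fδ)/sin δ ≈ 0.610.
p = a·p₁ + b·p₂ ≈ (-0.516, 0.190, -0.835); φ = arcsin(p_z) ≈ -56.66°, λ = atan2(p_y, p_x) ≈ 159.76°.

≈ 57°S, 160°E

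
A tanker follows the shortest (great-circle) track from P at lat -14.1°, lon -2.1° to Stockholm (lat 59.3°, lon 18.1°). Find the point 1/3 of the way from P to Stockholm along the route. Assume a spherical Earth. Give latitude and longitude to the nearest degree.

≈ lat 11°, lon 2°

From cos δ = sin φ₁ sin φ₂ + cos φ₁ cos φ₂ cos Δλ, the central angle is δ ≈ 1.313 rad (75.2°).
Interpolate at f = 1/3 with slerp weights a = sin((1−f)δ)/sin δ ≈ 0.794, b = sin(fδ)/sin δ ≈ 0.438.
p = a·p₁ + b·p₂ ≈ (0.982, 0.041, 0.183); φ = arcsin(p_z) ≈ 10.57°, λ = atan2(p_y, p_x) ≈ 2.41°.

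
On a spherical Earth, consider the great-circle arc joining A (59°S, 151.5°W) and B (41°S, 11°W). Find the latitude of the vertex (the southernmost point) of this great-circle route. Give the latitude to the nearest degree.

The great circle lies in the plane with unit normal n̂ = (p₁ × p₂)/|p₁ × p₂|.
Here n̂_z ≈ +0.256; the vertex latitude is φ_max = arccos|n̂_z| ≈ 75.2°.

≈ 75°S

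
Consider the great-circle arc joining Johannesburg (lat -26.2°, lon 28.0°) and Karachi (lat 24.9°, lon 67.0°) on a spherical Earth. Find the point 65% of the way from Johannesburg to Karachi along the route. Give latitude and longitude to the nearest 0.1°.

≈ lat 7.1°, lon 53.1°

Convert each endpoint to a unit vector on the sphere (x = cos φ cos λ, y = cos φ sin λ, z = sin φ).
The central angle between the endpoints is δ = arccos(p₁·p₂) ≈ 1.108 rad (63.5°).
Interpolate at f = 0.65 with slerp weights a = sin((1−f)δ)/sin δ ≈ 0.423, b = sin(fδ)/sin δ ≈ 0.737.
p = a·p₁ + b·p₂ ≈ (0.596, 0.793, 0.124); φ = arcsin(p_z) ≈ 7.11°, λ = atan2(p_y, p_x) ≈ 53.09°.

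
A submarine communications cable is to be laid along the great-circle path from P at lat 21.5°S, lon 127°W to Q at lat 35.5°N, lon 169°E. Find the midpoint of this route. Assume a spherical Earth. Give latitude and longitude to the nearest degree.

Convert each endpoint to a unit vector on the sphere (x = cos φ cos λ, y = cos φ sin λ, z = sin φ).
The central angle between the endpoints is δ = arccos(p₁·p₂) ≈ 1.451 rad (83.2°).
Interpolate at f = 1/2 with slerp weights a = sin((1−f)δ)/sin δ ≈ 0.668, b = sin(fδ)/sin δ ≈ 0.668.
p = a·p₁ + b·p₂ ≈ (-0.908, -0.393, 0.143); φ = arcsin(p_z) ≈ 8.23°, λ = atan2(p_y, p_x) ≈ -156.61°.

≈ lat 8°N, lon 157°W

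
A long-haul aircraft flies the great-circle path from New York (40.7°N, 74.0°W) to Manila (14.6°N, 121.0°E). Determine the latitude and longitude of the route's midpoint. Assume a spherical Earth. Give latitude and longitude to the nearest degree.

Write both endpoints as unit vectors p₁, p₂ with components (cos φ cos λ, cos φ sin λ, sin φ).
The central angle between the endpoints is δ = arccos(p₁·p₂) ≈ 2.146 rad (123.0°).
Interpolate at f = 1/2 with slerp weights a = sin((1−f)δ)/sin δ ≈ 1.047, b = sin(fδ)/sin δ ≈ 1.047.
p = a·p₁ + b·p₂ ≈ (-0.303, 0.106, 0.947); φ = arcsin(p_z) ≈ 71.28°, λ = atan2(p_y, p_x) ≈ 160.81°.

≈ 71°N, 161°E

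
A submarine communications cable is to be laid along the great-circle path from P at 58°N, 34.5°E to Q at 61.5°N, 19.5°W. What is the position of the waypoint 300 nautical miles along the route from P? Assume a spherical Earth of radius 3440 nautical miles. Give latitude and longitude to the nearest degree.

Write both endpoints as unit vectors p₁, p₂ with components (cos φ cos λ, cos φ sin λ, sin φ).
The central angle between the endpoints is δ = arccos(p₁·p₂) ≈ 0.465 rad (26.6°). The total great-circle distance is δ·R ≈ 0.465 × 3440 ≈ 1599 nmi, so the target fraction is f = 300/1599 ≈ 0.188.
Interpolate at f ≈ 0.188 with slerp weights a = sin((1−f)δ)/sin δ ≈ 0.823, b = sin(fδ)/sin δ ≈ 0.194.
p = a·p₁ + b·p₂ ≈ (0.447, 0.216, 0.868); φ = arcsin(p_z) ≈ 60.26°, λ = atan2(p_y, p_x) ≈ 25.80°.

≈ 60°N, 26°E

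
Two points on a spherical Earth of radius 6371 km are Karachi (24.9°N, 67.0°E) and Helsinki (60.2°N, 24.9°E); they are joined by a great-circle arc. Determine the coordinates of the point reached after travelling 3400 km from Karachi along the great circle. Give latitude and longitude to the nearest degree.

≈ (50°N, 45°E)

Convert each endpoint to a unit vector on the sphere (x = cos φ cos λ, y = cos φ sin λ, z = sin φ).
The central angle between the endpoints is δ = arccos(p₁·p₂) ≈ 0.796 rad (45.6°). The total great-circle distance is δ·R ≈ 0.796 × 6371 ≈ 5069 km, so the target fraction is f = 3400/5069 ≈ 0.671.
Interpolate at f ≈ 0.671 with slerp weights a = sin((1−f)δ)/sin δ ≈ 0.363, b = sin(fδ)/sin δ ≈ 0.712.
p = a·p₁ + b·p₂ ≈ (0.450, 0.452, 0.771); φ = arcsin(p_z) ≈ 50.41°, λ = atan2(p_y, p_x) ≈ 45.14°.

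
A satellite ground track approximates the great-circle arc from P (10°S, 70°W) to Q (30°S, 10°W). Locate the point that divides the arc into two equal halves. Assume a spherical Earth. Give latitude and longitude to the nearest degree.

Convert each endpoint to a unit vector on the sphere (x = cos φ cos λ, y = cos φ sin λ, z = sin φ).
The central angle between the endpoints is δ = arccos(p₁·p₂) ≈ 1.032 rad (59.1°).
Interpolate at f = 1/2 with slerp weights a = sin((1−f)δ)/sin δ ≈ 0.575, b = sin(fδ)/sin δ ≈ 0.575.
p = a·p₁ + b·p₂ ≈ (0.684, -0.618, -0.387); φ = arcsin(p_z) ≈ -22.78°, λ = atan2(p_y, p_x) ≈ -42.12°.

≈ (23°S, 42°W)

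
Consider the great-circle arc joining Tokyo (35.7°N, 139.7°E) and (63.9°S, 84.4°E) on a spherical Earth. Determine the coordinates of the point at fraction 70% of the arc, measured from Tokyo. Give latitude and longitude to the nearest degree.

Write both endpoints as unit vectors p₁, p₂ with components (cos φ cos λ, cos φ sin λ, sin φ).
The central angle between the endpoints is δ = arccos(p₁·p₂) ≈ 1.897 rad (108.7°).
Interpolate at f = 0.70 with slerp weights a = sin((1−f)δ)/sin δ ≈ 0.569, b = sin(fδ)/sin δ ≈ 1.025.
p = a·p₁ + b·p₂ ≈ (-0.308, 0.748, -0.588); φ = arcsin(p_z) ≈ -36.03°, λ = atan2(p_y, p_x) ≈ 112.42°.

≈ (36°S, 112°E)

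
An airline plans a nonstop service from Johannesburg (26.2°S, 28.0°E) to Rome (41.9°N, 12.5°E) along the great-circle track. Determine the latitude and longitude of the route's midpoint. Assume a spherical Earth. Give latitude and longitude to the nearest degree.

≈ (8°N, 21°E)

Write both endpoints as unit vectors p₁, p₂ with components (cos φ cos λ, cos φ sin λ, sin φ).
The central angle between the endpoints is δ = arccos(p₁·p₂) ≈ 1.215 rad (69.6°).
Interpolate at f = 1/2 with slerp weights a = sin((1−f)δ)/sin δ ≈ 0.609, b = sin(fδ)/sin δ ≈ 0.609.
p = a·p₁ + b·p₂ ≈ (0.925, 0.355, 0.138); φ = arcsin(p_z) ≈ 7.92°, λ = atan2(p_y, p_x) ≈ 20.98°.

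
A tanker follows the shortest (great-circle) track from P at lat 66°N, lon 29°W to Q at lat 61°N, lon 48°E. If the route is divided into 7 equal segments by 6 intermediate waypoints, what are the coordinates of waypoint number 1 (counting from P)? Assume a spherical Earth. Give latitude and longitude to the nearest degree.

≈ lat 68°N, lon 18°W

Write both endpoints as unit vectors p₁, p₂ with components (cos φ cos λ, cos φ sin λ, sin φ).
The central angle between the endpoints is δ = arccos(p₁·p₂) ≈ 0.567 rad (32.5°).
Interpolate at f = 1/7 with slerp weights a = sin((1−f)δ)/sin δ ≈ 0.870, b = sin(fδ)/sin δ ≈ 0.151.
p = a·p₁ + b·p₂ ≈ (0.358, -0.117, 0.926); φ = arcsin(p_z) ≈ 67.86°, λ = atan2(p_y, p_x) ≈ -18.12°.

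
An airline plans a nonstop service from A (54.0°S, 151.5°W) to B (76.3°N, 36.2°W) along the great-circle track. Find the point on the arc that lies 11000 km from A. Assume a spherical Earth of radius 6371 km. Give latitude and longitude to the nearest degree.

≈ (41°N, 120°W)

The haversine formula gives a central angle δ ≈ 2.578 rad (147.7°) between the endpoints. The total great-circle distance is δ·R ≈ 2.578 × 6371 ≈ 16426 km, so the target fraction is f = 11000/16426 ≈ 0.670.
Interpolate at f ≈ 0.670 with slerp weights a = sin((1−f)δ)/sin δ ≈ 1.409, b = sin(fδ)/sin δ ≈ 1.850.
p = a·p₁ + b·p₂ ≈ (-0.374, -0.654, 0.657); φ = arcsin(p_z) ≈ 41.11°, λ = atan2(p_y, p_x) ≈ -119.78°.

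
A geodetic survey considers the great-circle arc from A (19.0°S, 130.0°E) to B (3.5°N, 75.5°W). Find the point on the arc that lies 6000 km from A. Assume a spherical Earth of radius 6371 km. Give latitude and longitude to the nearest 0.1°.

≈ (34.0°S, 171.2°W)

From cos δ = sin φ₁ sin φ₂ + cos φ₁ cos φ₂ cos Δλ, the central angle is δ ≈ 2.629 rad (150.7°). The total great-circle distance is δ·R ≈ 2.629 × 6371 ≈ 16752 km, so the target fraction is f = 6000/16752 ≈ 0.358.
Interpolate at f ≈ 0.358 with slerp weights a = sin((1−f)δ)/sin δ ≈ 2.027, b = sin(fδ)/sin δ ≈ 1.650.
p = a·p₁ + b·p₂ ≈ (-0.819, -0.127, -0.559); φ = arcsin(p_z) ≈ -33.99°, λ = atan2(p_y, p_x) ≈ -171.22°.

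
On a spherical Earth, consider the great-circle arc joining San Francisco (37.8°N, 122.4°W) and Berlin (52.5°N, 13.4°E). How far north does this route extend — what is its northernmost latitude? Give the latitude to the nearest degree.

≈ 70°N

The great circle lies in the plane with unit normal n̂ = (p₁ × p₂)/|p₁ × p₂|.
Here n̂_z ≈ +0.339; the vertex latitude is φ_max = arccos|n̂_z| ≈ 70.2°.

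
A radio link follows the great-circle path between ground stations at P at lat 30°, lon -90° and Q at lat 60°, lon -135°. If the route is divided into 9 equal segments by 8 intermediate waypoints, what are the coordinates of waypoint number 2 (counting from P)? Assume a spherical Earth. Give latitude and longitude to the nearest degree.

≈ lat 38°, lon -96°

Write both endpoints as unit vectors p₁, p₂ with components (cos φ cos λ, cos φ sin λ, sin φ).
The central angle between the endpoints is δ = arccos(p₁·p₂) ≈ 0.739 rad (42.3°).
Interpolate at f = 2/9 with slerp weights a = sin((1−f)δ)/sin δ ≈ 0.807, b = sin(fδ)/sin δ ≈ 0.243.
p = a·p₁ + b·p₂ ≈ (-0.086, -0.785, 0.614); φ = arcsin(p_z) ≈ 37.86°, λ = atan2(p_y, p_x) ≈ -96.24°.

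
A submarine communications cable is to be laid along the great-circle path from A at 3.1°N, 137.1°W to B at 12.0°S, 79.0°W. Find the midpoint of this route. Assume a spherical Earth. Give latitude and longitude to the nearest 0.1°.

From cos δ = sin φ₁ sin φ₂ + cos φ₁ cos φ₂ cos Δλ, the central angle is δ ≈ 1.042 rad (59.7°).
Interpolate at f = 1/2 with slerp weights a = sin((1−f)δ)/sin δ ≈ 0.576, b = sin(fδ)/sin δ ≈ 0.576.
p = a·p₁ + b·p₂ ≈ (-0.314, -0.945, -0.089); φ = arcsin(p_z) ≈ -5.09°, λ = atan2(p_y, p_x) ≈ -108.38°.

≈ 5.1°S, 108.4°W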